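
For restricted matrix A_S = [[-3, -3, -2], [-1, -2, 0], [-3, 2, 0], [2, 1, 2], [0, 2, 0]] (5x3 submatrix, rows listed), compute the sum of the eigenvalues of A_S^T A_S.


Sum of eigenvalues of A_S^T A_S = trace(A_S^T A_S) = sum of squared column norms of A_S.
A_S^T A_S diagonal: [23, 22, 8].
trace = 23 + 22 + 8 = 53.

53


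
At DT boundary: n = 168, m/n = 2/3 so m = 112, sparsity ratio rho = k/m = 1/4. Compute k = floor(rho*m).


m = 2/3*168 = 112.
rho = 1/4.
rho*m = 1/4*112 = 28.
k = floor(28) = 28.

28


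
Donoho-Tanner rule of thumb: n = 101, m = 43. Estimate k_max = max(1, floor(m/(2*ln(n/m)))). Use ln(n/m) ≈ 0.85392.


n/m = 101/43.
ln(n/m) ≈ 0.85392.
2*ln(n/m) ≈ 1.70784.
m/(2*ln(n/m)) ≈ 43/1.70784 ≈ 25.178.
floor = 25.
k_max = max(1, 25) = 25.

25


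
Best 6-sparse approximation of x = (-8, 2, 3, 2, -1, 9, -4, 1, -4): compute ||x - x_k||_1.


Sorted |x_i| descending: [9, 8, 4, 4, 3, 2, 2, 1, 1]
Keep top 6: [9, 8, 4, 4, 3, 2]
Tail entries: [2, 1, 1]
L1 error = sum of tail = 4.

4


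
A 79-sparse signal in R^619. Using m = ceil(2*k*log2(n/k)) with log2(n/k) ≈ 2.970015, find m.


log2(n/k) = log2(619/79) ≈ 2.970015.
2*k*log2(n/k) ≈ 2*79*2.970015 = 469.26237.
m = ceil(469.26237) = 470.

470


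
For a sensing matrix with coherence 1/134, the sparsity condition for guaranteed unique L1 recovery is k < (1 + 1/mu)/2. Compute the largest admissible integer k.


1/mu = 134.
1 + 1/mu = 135.
(1 + 1/mu)/2 = 67.5 is not an integer, so k_max = floor(67.5) = 67.

67


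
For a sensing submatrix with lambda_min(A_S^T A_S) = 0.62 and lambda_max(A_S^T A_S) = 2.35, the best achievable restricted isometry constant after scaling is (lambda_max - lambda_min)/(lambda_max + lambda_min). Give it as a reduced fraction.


lambda_max - lambda_min = 2.35 - 0.62 = 1.73.
lambda_max + lambda_min = 2.35 + 0.62 = 2.97.
delta = 1.73/2.97 = 173/297.

173/297


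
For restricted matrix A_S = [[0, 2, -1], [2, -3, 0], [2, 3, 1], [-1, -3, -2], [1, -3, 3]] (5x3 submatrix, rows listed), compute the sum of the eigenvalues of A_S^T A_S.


Sum of eigenvalues of A_S^T A_S = trace(A_S^T A_S) = sum of squared column norms of A_S.
A_S^T A_S diagonal: [10, 40, 15].
trace = 10 + 40 + 15 = 65.

65


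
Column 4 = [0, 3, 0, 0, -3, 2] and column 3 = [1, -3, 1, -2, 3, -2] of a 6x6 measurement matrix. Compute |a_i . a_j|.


Inner product: 0*1 + 3*-3 + 0*1 + 0*-2 + -3*3 + 2*-2
Products: [0, -9, 0, 0, -9, -4]
Sum = -22.
|dot| = 22.

22


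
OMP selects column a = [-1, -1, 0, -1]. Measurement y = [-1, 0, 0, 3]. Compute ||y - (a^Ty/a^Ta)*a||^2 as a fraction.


a^T a = 3.
a^T y = -2.
coeff = -2/3 = -2/3.
||r||^2 = 26/3.

26/3


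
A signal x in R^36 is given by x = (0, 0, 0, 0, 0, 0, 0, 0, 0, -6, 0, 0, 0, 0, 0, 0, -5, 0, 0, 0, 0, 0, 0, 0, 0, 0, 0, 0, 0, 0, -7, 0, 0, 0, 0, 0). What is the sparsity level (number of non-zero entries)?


Non-zero positions: [9, 16, 30].
Sparsity = 3.

3


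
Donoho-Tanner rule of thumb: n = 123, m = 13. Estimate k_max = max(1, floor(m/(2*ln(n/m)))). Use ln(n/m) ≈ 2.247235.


n/m = 123/13.
ln(n/m) ≈ 2.247235.
2*ln(n/m) ≈ 4.49447.
m/(2*ln(n/m)) ≈ 13/4.49447 ≈ 2.8924.
floor = 2.
k_max = max(1, 2) = 2.

2


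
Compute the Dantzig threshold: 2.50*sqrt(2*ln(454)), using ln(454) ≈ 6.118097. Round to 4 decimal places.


ln(454) ≈ 6.118097.
2*ln(n) ≈ 12.236194.
sqrt(2*ln(n)) ≈ sqrt(12.236194) ≈ 3.498027.
threshold ≈ 2.50*3.498027 = 8.7450675 ≈ 8.7451.

8.7451


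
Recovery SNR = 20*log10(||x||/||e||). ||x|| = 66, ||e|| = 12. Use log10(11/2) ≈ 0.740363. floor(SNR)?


||x||/||e|| = 66/12 = 11/2.
log10(11/2) ≈ 0.740363.
20*log10(||x||/||e||) ≈ 20*0.740363 = 14.80726.
floor(14.80726) = 14.

14


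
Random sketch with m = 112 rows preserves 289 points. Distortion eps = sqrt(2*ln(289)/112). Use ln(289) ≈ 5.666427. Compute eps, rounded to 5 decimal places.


ln(289) ≈ 5.666427.
2*ln(N)/m ≈ 2*5.666427/112 ≈ 0.1011862.
eps = sqrt(0.1011862) ≈ 0.3180978 ≈ 0.31810.

0.31810


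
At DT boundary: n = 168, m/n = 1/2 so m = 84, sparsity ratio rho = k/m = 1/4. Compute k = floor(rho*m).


m = 1/2*168 = 84.
rho = 1/4.
rho*m = 1/4*84 = 21.
k = floor(21) = 21.

21


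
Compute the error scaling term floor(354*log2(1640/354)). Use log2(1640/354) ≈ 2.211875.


log2(n/k) = log2(1640/354) ≈ 2.211875.
k*log2(n/k) ≈ 354*2.211875 = 783.00375.
floor(783.00375) = 783.

783


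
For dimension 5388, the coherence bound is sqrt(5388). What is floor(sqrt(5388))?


73^2 = 5329 <= 5388 < 5476 = 74^2, so 73 <= sqrt(5388) < 74.
floor(sqrt(5388)) = 73.

73


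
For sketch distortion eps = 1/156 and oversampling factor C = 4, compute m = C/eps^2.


1/eps = 156.
(1/eps)^2 = 24336.
m = 4*24336 = 97344.

97344


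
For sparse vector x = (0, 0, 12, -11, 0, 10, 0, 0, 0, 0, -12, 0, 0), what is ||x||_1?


Non-zero entries: [(2, 12), (3, -11), (5, 10), (10, -12)]
Absolute values: [12, 11, 10, 12]
||x||_1 = sum = 45.

45


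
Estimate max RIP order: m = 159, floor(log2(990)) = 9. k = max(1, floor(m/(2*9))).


floor(log2(990)) = 9.
2*9 = 18.
m/(2*floor(log2(n))) = 159/18 ≈ 8.8333.
floor = 8.
k = max(1, 8) = 8.

8


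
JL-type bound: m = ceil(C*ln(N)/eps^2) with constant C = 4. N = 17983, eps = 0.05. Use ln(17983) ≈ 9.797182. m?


ln(17983) ≈ 9.797182.
eps^2 = 0.05^2 = 0.0025.
C*ln(N)/eps^2 ≈ 4*9.797182/0.0025 ≈ 15675.4912.
m = ceil(15675.4912) = 15676.

15676


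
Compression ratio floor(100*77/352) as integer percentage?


100*m/n = 100*77/352 ≈ 21.875.
floor = 21.

21


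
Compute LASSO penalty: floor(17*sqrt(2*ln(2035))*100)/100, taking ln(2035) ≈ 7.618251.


ln(2035) ≈ 7.618251.
2*ln(n) ≈ 15.236502.
sqrt(2*ln(n)) ≈ sqrt(15.236502) ≈ 3.903396.
lambda ≈ 17*3.903396 = 66.357732.
floor(lambda*100)/100 = 66.35.

66.35


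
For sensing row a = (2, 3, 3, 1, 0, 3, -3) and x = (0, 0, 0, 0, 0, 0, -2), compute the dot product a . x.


Non-zero terms: ['-3*-2']
Products: [6]
y = sum = 6.

6


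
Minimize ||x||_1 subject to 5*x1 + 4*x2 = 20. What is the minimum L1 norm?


Axis intercepts:
  x1 = 4, x2 = 0: L1 = 4
  x1 = 0, x2 = 5: L1 = 5
x* = (4, 0)
||x*||_1 = 4.

4


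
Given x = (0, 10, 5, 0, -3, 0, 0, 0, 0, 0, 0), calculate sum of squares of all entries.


Non-zero entries: [(1, 10), (2, 5), (4, -3)]
Squares: [100, 25, 9]
||x||_2^2 = sum = 134.

134


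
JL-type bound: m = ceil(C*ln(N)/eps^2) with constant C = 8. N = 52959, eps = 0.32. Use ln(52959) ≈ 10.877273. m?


ln(52959) ≈ 10.877273.
eps^2 = 0.32^2 = 0.1024.
C*ln(N)/eps^2 ≈ 8*10.877273/0.1024 ≈ 849.787.
m = ceil(849.787) = 850.

850


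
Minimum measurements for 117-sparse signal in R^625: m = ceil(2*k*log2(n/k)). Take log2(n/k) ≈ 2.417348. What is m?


log2(n/k) = log2(625/117) ≈ 2.417348.
2*k*log2(n/k) ≈ 2*117*2.417348 = 565.659432.
m = ceil(565.659432) = 566.

566


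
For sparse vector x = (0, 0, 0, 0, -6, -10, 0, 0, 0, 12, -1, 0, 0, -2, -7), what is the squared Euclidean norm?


Non-zero entries: [(4, -6), (5, -10), (9, 12), (10, -1), (13, -2), (14, -7)]
Squares: [36, 100, 144, 1, 4, 49]
||x||_2^2 = sum = 334.

334


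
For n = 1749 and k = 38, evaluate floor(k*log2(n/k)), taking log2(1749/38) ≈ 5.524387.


log2(n/k) = log2(1749/38) ≈ 5.524387.
k*log2(n/k) ≈ 38*5.524387 = 209.926706.
floor(209.926706) = 209.

209


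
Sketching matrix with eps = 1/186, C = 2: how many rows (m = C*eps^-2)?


1/eps = 186.
(1/eps)^2 = 34596.
m = 2*34596 = 69192.

69192


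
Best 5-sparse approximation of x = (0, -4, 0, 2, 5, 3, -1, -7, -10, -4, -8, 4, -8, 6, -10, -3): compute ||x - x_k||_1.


Sorted |x_i| descending: [10, 10, 8, 8, 7, 6, 5, 4, 4, 4, 3, 3, 2, 1, 0, 0]
Keep top 5: [10, 10, 8, 8, 7]
Tail entries: [6, 5, 4, 4, 4, 3, 3, 2, 1, 0, 0]
L1 error = sum of tail = 32.

32


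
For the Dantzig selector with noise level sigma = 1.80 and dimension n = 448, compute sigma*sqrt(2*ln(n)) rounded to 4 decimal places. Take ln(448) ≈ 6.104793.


ln(448) ≈ 6.104793.
2*ln(n) ≈ 12.209586.
sqrt(2*ln(n)) ≈ sqrt(12.209586) ≈ 3.494222.
threshold ≈ 1.80*3.494222 = 6.2895996 ≈ 6.2896.

6.2896


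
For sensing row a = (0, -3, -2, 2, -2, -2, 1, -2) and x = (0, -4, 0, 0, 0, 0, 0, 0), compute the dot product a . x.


Non-zero terms: ['-3*-4']
Products: [12]
y = sum = 12.

12


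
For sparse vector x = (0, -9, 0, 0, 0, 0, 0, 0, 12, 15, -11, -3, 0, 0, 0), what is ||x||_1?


Non-zero entries: [(1, -9), (8, 12), (9, 15), (10, -11), (11, -3)]
Absolute values: [9, 12, 15, 11, 3]
||x||_1 = sum = 50.

50


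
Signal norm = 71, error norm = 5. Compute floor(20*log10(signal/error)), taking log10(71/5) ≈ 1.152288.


||x||/||e|| = 71/5.
log10(71/5) ≈ 1.152288.
20*log10(||x||/||e||) ≈ 20*1.152288 = 23.04576.
floor(23.04576) = 23.

23


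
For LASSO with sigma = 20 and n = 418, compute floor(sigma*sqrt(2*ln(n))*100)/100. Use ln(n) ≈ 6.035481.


ln(418) ≈ 6.035481.
2*ln(n) ≈ 12.070962.
sqrt(2*ln(n)) ≈ sqrt(12.070962) ≈ 3.474329.
lambda ≈ 20*3.474329 = 69.48658.
floor(lambda*100)/100 = 69.48.

69.48


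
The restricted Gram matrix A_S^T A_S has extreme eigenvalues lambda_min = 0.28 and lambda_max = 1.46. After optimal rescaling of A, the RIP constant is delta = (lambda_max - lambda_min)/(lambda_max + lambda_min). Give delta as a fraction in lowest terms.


lambda_max - lambda_min = 1.46 - 0.28 = 1.18.
lambda_max + lambda_min = 1.46 + 0.28 = 1.74.
delta = 1.18/1.74 = 118/174 = 59/87.

59/87


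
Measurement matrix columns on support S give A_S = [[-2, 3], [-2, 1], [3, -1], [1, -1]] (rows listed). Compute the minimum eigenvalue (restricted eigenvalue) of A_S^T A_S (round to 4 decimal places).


A_S^T A_S = [[18, -12], [-12, 12]].
trace = 30.
det = 72.
disc = trace^2 - 4*det = 900 - 4*72 = 612.
sqrt(612) ≈ 24.738634.
lam_min = (30 - sqrt(612))/2 ≈ (30 - 24.738634)/2 = 2.630683 ≈ 2.6307.

2.6307


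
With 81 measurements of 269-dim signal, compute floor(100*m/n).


100*m/n = 100*81/269 ≈ 30.1115.
floor = 30.

30


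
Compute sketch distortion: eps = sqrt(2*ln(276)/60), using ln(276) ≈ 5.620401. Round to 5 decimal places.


ln(276) ≈ 5.620401.
2*ln(N)/m ≈ 2*5.620401/60 ≈ 0.1873467.
eps = sqrt(0.1873467) ≈ 0.4328357 ≈ 0.43284.

0.43284


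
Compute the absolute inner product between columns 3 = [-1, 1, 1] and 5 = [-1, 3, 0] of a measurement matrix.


Inner product: -1*-1 + 1*3 + 1*0
Products: [1, 3, 0]
Sum = 4.
|dot| = 4.

4


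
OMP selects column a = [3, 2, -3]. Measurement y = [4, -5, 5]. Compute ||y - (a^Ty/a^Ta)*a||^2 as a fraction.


a^T a = 22.
a^T y = -13.
coeff = -13/22 = -13/22.
||r||^2 = 1283/22.

1283/22


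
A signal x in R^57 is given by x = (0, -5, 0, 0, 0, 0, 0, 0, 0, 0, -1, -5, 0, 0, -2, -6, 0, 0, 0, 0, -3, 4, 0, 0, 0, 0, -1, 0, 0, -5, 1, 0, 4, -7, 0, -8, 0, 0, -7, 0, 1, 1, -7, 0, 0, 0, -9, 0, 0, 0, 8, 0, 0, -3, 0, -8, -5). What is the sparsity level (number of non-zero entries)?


Non-zero positions: [1, 10, 11, 14, 15, 20, 21, 26, 29, 30, 32, 33, 35, 38, 40, 41, 42, 46, 50, 53, 55, 56].
Sparsity = 22.

22


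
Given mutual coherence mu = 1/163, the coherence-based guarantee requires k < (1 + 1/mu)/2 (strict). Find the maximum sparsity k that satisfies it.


1/mu = 163.
1 + 1/mu = 164.
(1 + 1/mu)/2 = 82 is an integer and the inequality is strict, so k_max = 82 - 1 = 81.

81


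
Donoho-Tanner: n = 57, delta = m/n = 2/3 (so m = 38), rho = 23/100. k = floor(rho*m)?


m = 2/3*57 = 38.
rho = 23/100.
rho*m = 23/100*38 = 8.74.
k = floor(8.74) = 8.

8


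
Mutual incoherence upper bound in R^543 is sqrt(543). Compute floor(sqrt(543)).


23^2 = 529 <= 543 < 576 = 24^2, so 23 <= sqrt(543) < 24.
floor(sqrt(543)) = 23.

23


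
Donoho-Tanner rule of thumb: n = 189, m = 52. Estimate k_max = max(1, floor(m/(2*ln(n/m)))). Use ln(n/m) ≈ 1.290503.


n/m = 189/52.
ln(n/m) ≈ 1.290503.
2*ln(n/m) ≈ 2.581006.
m/(2*ln(n/m)) ≈ 52/2.581006 ≈ 20.1472.
floor = 20.
k_max = max(1, 20) = 20.

20


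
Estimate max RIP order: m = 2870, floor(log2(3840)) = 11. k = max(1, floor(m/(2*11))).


floor(log2(3840)) = 11.
2*11 = 22.
m/(2*floor(log2(n))) = 2870/22 ≈ 130.4545.
floor = 130.
k = max(1, 130) = 130.

130


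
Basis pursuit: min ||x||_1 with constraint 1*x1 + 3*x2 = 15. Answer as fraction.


Axis intercepts:
  x1 = 15, x2 = 0: L1 = 15
  x1 = 0, x2 = 5: L1 = 5
x* = (0, 5)
||x*||_1 = 5.

5


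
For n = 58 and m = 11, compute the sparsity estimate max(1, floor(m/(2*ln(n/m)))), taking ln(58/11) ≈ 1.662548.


n/m = 58/11.
ln(n/m) ≈ 1.662548.
2*ln(n/m) ≈ 3.325096.
m/(2*ln(n/m)) ≈ 11/3.325096 ≈ 3.3082.
floor = 3.
k_max = max(1, 3) = 3.

3


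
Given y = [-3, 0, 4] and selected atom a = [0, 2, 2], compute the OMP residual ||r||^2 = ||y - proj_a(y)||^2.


a^T a = 8.
a^T y = 8.
coeff = 8/8 = 1.
||r||^2 = 17.

17


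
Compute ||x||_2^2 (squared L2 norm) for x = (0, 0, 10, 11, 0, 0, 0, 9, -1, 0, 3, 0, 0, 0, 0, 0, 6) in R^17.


Non-zero entries: [(2, 10), (3, 11), (7, 9), (8, -1), (10, 3), (16, 6)]
Squares: [100, 121, 81, 1, 9, 36]
||x||_2^2 = sum = 348.

348


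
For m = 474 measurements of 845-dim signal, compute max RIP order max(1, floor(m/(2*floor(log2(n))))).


floor(log2(845)) = 9.
2*9 = 18.
m/(2*floor(log2(n))) = 474/18 ≈ 26.3333.
floor = 26.
k = max(1, 26) = 26.

26


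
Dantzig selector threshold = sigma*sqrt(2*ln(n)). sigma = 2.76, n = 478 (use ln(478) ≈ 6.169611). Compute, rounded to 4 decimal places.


ln(478) ≈ 6.169611.
2*ln(n) ≈ 12.339222.
sqrt(2*ln(n)) ≈ sqrt(12.339222) ≈ 3.512723.
threshold ≈ 2.76*3.512723 = 9.69511548 ≈ 9.6951.

9.6951


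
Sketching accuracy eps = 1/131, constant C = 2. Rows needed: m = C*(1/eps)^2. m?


1/eps = 131.
(1/eps)^2 = 17161.
m = 2*17161 = 34322.

34322


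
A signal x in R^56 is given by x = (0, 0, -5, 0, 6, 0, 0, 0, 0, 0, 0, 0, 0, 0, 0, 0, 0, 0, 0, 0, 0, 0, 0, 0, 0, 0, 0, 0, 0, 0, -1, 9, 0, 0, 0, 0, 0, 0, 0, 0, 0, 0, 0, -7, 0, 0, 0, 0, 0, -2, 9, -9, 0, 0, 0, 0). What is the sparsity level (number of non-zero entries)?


Non-zero positions: [2, 4, 30, 31, 43, 49, 50, 51].
Sparsity = 8.

8


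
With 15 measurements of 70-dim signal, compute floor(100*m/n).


100*m/n = 100*15/70 ≈ 21.4286.
floor = 21.

21


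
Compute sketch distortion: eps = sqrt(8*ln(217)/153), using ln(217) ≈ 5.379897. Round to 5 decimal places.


ln(217) ≈ 5.379897.
8*ln(N)/m ≈ 8*5.379897/153 ≈ 0.2813018.
eps = sqrt(0.2813018) ≈ 0.5303789 ≈ 0.53038.

0.53038


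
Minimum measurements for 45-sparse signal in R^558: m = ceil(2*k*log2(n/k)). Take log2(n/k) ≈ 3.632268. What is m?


log2(n/k) = log2(558/45) ≈ 3.632268.
2*k*log2(n/k) ≈ 2*45*3.632268 = 326.90412.
m = ceil(326.90412) = 327.

327


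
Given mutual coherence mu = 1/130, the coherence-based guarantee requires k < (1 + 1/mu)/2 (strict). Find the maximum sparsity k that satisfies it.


1/mu = 130.
1 + 1/mu = 131.
(1 + 1/mu)/2 = 65.5 is not an integer, so k_max = floor(65.5) = 65.

65


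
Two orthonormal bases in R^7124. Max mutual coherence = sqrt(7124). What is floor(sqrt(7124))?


84^2 = 7056 <= 7124 < 7225 = 85^2, so 84 <= sqrt(7124) < 85.
floor(sqrt(7124)) = 84.

84


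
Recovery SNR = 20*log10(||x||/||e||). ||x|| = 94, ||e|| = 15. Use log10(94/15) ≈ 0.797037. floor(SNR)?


||x||/||e|| = 94/15.
log10(94/15) ≈ 0.797037.
20*log10(||x||/||e||) ≈ 20*0.797037 = 15.94074.
floor(15.94074) = 15.

15


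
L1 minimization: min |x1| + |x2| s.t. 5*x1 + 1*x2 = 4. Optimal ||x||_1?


Axis intercepts:
  x1 = 4/5, x2 = 0: L1 = 4/5
  x1 = 0, x2 = 4: L1 = 4
x* = (4/5, 0)
||x*||_1 = 4/5.

4/5


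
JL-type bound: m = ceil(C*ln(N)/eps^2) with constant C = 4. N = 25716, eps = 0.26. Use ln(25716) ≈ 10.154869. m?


ln(25716) ≈ 10.154869.
eps^2 = 0.26^2 = 0.0676.
C*ln(N)/eps^2 ≈ 4*10.154869/0.0676 ≈ 600.8798.
m = ceil(600.8798) = 601.

601


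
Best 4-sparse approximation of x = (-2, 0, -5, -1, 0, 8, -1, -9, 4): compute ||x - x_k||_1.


Sorted |x_i| descending: [9, 8, 5, 4, 2, 1, 1, 0, 0]
Keep top 4: [9, 8, 5, 4]
Tail entries: [2, 1, 1, 0, 0]
L1 error = sum of tail = 4.

4


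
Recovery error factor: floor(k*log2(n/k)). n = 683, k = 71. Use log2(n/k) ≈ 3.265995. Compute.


log2(n/k) = log2(683/71) ≈ 3.265995.
k*log2(n/k) ≈ 71*3.265995 = 231.885645.
floor(231.885645) = 231.

231


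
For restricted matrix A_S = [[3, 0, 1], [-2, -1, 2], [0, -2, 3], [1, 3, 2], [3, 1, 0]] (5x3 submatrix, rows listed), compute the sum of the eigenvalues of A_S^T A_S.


Sum of eigenvalues of A_S^T A_S = trace(A_S^T A_S) = sum of squared column norms of A_S.
A_S^T A_S diagonal: [23, 15, 18].
trace = 23 + 15 + 18 = 56.

56


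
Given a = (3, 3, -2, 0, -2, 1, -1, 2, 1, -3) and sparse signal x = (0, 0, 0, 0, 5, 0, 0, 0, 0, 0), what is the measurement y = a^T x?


Non-zero terms: ['-2*5']
Products: [-10]
y = sum = -10.

-10


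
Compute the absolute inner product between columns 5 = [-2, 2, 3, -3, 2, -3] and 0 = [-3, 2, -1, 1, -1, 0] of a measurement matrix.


Inner product: -2*-3 + 2*2 + 3*-1 + -3*1 + 2*-1 + -3*0
Products: [6, 4, -3, -3, -2, 0]
Sum = 2.
|dot| = 2.

2


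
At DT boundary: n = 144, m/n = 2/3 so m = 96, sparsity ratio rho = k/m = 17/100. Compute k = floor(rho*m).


m = 2/3*144 = 96.
rho = 17/100.
rho*m = 17/100*96 = 16.32.
k = floor(16.32) = 16.

16


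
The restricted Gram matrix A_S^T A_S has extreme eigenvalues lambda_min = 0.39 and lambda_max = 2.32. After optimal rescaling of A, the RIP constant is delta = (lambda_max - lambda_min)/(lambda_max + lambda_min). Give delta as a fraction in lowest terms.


lambda_max - lambda_min = 2.32 - 0.39 = 1.93.
lambda_max + lambda_min = 2.32 + 0.39 = 2.71.
delta = 1.93/2.71 = 193/271.

193/271


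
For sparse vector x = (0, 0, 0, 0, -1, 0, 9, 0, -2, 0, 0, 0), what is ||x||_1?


Non-zero entries: [(4, -1), (6, 9), (8, -2)]
Absolute values: [1, 9, 2]
||x||_1 = sum = 12.

12


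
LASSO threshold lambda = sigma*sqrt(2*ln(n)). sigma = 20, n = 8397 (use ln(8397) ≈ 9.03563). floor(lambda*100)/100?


ln(8397) ≈ 9.03563.
2*ln(n) ≈ 18.07126.
sqrt(2*ln(n)) ≈ sqrt(18.07126) ≈ 4.25103.
lambda ≈ 20*4.25103 = 85.0206.
floor(lambda*100)/100 = 85.02.

85.02


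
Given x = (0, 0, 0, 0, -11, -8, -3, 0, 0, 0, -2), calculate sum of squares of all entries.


Non-zero entries: [(4, -11), (5, -8), (6, -3), (10, -2)]
Squares: [121, 64, 9, 4]
||x||_2^2 = sum = 198.

198


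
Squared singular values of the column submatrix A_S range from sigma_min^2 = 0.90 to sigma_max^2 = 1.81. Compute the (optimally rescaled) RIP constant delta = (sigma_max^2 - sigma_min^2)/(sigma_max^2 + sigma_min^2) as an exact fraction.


lambda_max - lambda_min = 1.81 - 0.90 = 0.91.
lambda_max + lambda_min = 1.81 + 0.90 = 2.71.
delta = 0.91/2.71 = 91/271.

91/271


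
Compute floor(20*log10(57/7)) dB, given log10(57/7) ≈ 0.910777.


||x||/||e|| = 57/7.
log10(57/7) ≈ 0.910777.
20*log10(||x||/||e||) ≈ 20*0.910777 = 18.21554.
floor(18.21554) = 18.

18


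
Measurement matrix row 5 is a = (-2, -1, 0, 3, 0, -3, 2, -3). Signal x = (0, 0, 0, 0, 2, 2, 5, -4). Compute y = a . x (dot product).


Non-zero terms: ['0*2', '-3*2', '2*5', '-3*-4']
Products: [0, -6, 10, 12]
y = sum = 16.

16


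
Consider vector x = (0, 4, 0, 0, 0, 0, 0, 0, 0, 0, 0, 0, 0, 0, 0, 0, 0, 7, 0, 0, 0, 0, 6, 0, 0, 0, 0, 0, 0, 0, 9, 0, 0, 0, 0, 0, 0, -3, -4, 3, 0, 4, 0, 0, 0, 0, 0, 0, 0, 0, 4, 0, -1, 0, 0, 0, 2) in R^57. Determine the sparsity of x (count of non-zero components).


Non-zero positions: [1, 17, 22, 30, 37, 38, 39, 41, 50, 52, 56].
Sparsity = 11.

11


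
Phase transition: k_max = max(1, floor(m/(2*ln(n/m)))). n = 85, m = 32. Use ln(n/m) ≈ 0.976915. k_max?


n/m = 85/32.
ln(n/m) ≈ 0.976915.
2*ln(n/m) ≈ 1.95383.
m/(2*ln(n/m)) ≈ 32/1.95383 ≈ 16.3781.
floor = 16.
k_max = max(1, 16) = 16.

16


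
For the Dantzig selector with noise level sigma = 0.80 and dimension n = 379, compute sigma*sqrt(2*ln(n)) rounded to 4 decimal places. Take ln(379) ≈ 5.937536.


ln(379) ≈ 5.937536.
2*ln(n) ≈ 11.875072.
sqrt(2*ln(n)) ≈ sqrt(11.875072) ≈ 3.446023.
threshold ≈ 0.80*3.446023 = 2.7568184 ≈ 2.7568.

2.7568


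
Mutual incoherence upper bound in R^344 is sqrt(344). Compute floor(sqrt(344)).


18^2 = 324 <= 344 < 361 = 19^2, so 18 <= sqrt(344) < 19.
floor(sqrt(344)) = 18.

18


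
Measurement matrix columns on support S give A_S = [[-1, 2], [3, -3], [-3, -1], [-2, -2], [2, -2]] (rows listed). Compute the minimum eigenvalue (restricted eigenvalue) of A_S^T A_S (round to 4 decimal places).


A_S^T A_S = [[27, -8], [-8, 22]].
trace = 49.
det = 530.
disc = trace^2 - 4*det = 2401 - 4*530 = 281.
sqrt(281) ≈ 16.763055.
lam_min = (49 - sqrt(281))/2 ≈ (49 - 16.763055)/2 = 16.1184725 ≈ 16.1185.

16.1185


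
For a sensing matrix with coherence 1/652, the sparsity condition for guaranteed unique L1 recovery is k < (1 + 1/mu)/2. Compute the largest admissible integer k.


1/mu = 652.
1 + 1/mu = 653.
(1 + 1/mu)/2 = 326.5 is not an integer, so k_max = floor(326.5) = 326.

326


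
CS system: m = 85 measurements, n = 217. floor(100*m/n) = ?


100*m/n = 100*85/217 ≈ 39.1705.
floor = 39.

39


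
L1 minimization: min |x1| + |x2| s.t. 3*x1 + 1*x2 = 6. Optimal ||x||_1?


Axis intercepts:
  x1 = 2, x2 = 0: L1 = 2
  x1 = 0, x2 = 6: L1 = 6
x* = (2, 0)
||x*||_1 = 2.

2


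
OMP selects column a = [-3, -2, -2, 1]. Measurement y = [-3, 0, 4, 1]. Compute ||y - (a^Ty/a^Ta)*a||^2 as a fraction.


a^T a = 18.
a^T y = 2.
coeff = 2/18 = 1/9.
||r||^2 = 232/9.

232/9


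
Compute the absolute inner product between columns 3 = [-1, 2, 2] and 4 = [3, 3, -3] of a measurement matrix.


Inner product: -1*3 + 2*3 + 2*-3
Products: [-3, 6, -6]
Sum = -3.
|dot| = 3.

3


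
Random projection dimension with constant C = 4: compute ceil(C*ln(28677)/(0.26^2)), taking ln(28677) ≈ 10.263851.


ln(28677) ≈ 10.263851.
eps^2 = 0.26^2 = 0.0676.
C*ln(N)/eps^2 ≈ 4*10.263851/0.0676 ≈ 607.3285.
m = ceil(607.3285) = 608.

608


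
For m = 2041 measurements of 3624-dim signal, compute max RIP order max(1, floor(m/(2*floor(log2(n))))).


floor(log2(3624)) = 11.
2*11 = 22.
m/(2*floor(log2(n))) = 2041/22 ≈ 92.7727.
floor = 92.
k = max(1, 92) = 92.

92


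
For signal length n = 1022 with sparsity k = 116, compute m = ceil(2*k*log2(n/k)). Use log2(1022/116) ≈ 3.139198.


log2(n/k) = log2(1022/116) ≈ 3.139198.
2*k*log2(n/k) ≈ 2*116*3.139198 = 728.293936.
m = ceil(728.293936) = 729.

729


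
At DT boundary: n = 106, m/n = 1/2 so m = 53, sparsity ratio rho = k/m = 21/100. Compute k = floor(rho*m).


m = 1/2*106 = 53.
rho = 21/100.
rho*m = 21/100*53 = 11.13.
k = floor(11.13) = 11.

11


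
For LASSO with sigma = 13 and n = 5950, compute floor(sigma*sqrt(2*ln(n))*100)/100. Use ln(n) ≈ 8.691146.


ln(5950) ≈ 8.691146.
2*ln(n) ≈ 17.382292.
sqrt(2*ln(n)) ≈ sqrt(17.382292) ≈ 4.169208.
lambda ≈ 13*4.169208 = 54.199704.
floor(lambda*100)/100 = 54.19.

54.19


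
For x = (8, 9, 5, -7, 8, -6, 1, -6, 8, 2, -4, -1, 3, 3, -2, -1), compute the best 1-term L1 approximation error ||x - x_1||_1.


Sorted |x_i| descending: [9, 8, 8, 8, 7, 6, 6, 5, 4, 3, 3, 2, 2, 1, 1, 1]
Keep top 1: [9]
Tail entries: [8, 8, 8, 7, 6, 6, 5, 4, 3, 3, 2, 2, 1, 1, 1]
L1 error = sum of tail = 65.

65


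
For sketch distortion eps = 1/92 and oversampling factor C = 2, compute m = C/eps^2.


1/eps = 92.
(1/eps)^2 = 8464.
m = 2*8464 = 16928.

16928


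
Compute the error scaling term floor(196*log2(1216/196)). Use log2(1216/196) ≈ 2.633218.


log2(n/k) = log2(1216/196) ≈ 2.633218.
k*log2(n/k) ≈ 196*2.633218 = 516.110728.
floor(516.110728) = 516.

516


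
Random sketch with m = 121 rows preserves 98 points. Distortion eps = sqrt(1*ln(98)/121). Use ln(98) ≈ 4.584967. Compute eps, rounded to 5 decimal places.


ln(98) ≈ 4.584967.
1*ln(N)/m ≈ 1*4.584967/121 ≈ 0.03789229.
eps = sqrt(0.03789229) ≈ 0.1946594 ≈ 0.19466.

0.19466


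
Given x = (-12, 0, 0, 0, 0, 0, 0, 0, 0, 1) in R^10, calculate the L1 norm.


Non-zero entries: [(0, -12), (9, 1)]
Absolute values: [12, 1]
||x||_1 = sum = 13.

13


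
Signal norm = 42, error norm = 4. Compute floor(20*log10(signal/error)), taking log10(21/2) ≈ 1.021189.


||x||/||e|| = 42/4 = 21/2.
log10(21/2) ≈ 1.021189.
20*log10(||x||/||e||) ≈ 20*1.021189 = 20.42378.
floor(20.42378) = 20.

20


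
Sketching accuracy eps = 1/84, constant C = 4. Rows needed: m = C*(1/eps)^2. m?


1/eps = 84.
(1/eps)^2 = 7056.
m = 4*7056 = 28224.

28224


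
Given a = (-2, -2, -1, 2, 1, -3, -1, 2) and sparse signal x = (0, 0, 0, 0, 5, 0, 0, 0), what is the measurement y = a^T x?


Non-zero terms: ['1*5']
Products: [5]
y = sum = 5.

5


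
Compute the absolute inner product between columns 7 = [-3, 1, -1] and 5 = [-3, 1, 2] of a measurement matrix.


Inner product: -3*-3 + 1*1 + -1*2
Products: [9, 1, -2]
Sum = 8.
|dot| = 8.

8


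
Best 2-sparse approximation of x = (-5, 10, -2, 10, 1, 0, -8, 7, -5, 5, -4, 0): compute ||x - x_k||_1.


Sorted |x_i| descending: [10, 10, 8, 7, 5, 5, 5, 4, 2, 1, 0, 0]
Keep top 2: [10, 10]
Tail entries: [8, 7, 5, 5, 5, 4, 2, 1, 0, 0]
L1 error = sum of tail = 37.

37


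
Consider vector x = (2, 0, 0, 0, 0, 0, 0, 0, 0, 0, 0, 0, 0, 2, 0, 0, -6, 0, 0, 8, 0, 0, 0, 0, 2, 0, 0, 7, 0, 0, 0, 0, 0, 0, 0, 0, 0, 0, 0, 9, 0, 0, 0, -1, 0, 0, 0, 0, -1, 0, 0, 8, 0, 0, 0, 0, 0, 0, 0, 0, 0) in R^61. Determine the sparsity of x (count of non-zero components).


Non-zero positions: [0, 13, 16, 19, 24, 27, 39, 43, 48, 51].
Sparsity = 10.

10


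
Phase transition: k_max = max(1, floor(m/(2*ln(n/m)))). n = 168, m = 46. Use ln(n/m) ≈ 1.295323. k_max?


n/m = 168/46 = 84/23.
ln(n/m) ≈ 1.295323.
2*ln(n/m) ≈ 2.590646.
m/(2*ln(n/m)) ≈ 46/2.590646 ≈ 17.7562.
floor = 17.
k_max = max(1, 17) = 17.

17


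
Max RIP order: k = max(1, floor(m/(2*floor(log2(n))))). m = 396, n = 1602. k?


floor(log2(1602)) = 10.
2*10 = 20.
m/(2*floor(log2(n))) = 396/20 ≈ 19.8.
floor = 19.
k = max(1, 19) = 19.

19


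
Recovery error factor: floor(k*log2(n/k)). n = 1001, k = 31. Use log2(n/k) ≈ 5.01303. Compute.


log2(n/k) = log2(1001/31) ≈ 5.01303.
k*log2(n/k) ≈ 31*5.01303 = 155.40393.
floor(155.40393) = 155.

155


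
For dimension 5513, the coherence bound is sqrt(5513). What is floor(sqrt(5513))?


74^2 = 5476 <= 5513 < 5625 = 75^2, so 74 <= sqrt(5513) < 75.
floor(sqrt(5513)) = 74.

74


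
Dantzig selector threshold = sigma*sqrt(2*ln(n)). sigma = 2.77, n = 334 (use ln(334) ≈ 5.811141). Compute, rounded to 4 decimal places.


ln(334) ≈ 5.811141.
2*ln(n) ≈ 11.622282.
sqrt(2*ln(n)) ≈ sqrt(11.622282) ≈ 3.409147.
threshold ≈ 2.77*3.409147 = 9.44333719 ≈ 9.4433.

9.4433


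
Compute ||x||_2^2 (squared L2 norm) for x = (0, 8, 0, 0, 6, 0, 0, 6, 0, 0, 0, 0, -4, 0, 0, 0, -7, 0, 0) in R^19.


Non-zero entries: [(1, 8), (4, 6), (7, 6), (12, -4), (16, -7)]
Squares: [64, 36, 36, 16, 49]
||x||_2^2 = sum = 201.

201


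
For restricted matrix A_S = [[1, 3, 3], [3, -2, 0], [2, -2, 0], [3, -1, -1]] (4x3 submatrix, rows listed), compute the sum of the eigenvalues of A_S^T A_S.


Sum of eigenvalues of A_S^T A_S = trace(A_S^T A_S) = sum of squared column norms of A_S.
A_S^T A_S diagonal: [23, 18, 10].
trace = 23 + 18 + 10 = 51.

51


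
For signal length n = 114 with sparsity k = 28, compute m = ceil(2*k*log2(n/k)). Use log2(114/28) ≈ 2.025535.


log2(n/k) = log2(114/28) ≈ 2.025535.
2*k*log2(n/k) ≈ 2*28*2.025535 = 113.42996.
m = ceil(113.42996) = 114.

114


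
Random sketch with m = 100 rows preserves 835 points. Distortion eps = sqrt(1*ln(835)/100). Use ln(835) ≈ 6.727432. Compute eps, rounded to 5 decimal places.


ln(835) ≈ 6.727432.
1*ln(N)/m ≈ 1*6.727432/100 ≈ 0.06727432.
eps = sqrt(0.06727432) ≈ 0.2593729 ≈ 0.25937.

0.25937


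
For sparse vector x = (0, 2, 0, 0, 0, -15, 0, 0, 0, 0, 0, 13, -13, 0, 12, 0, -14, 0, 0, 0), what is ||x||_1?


Non-zero entries: [(1, 2), (5, -15), (11, 13), (12, -13), (14, 12), (16, -14)]
Absolute values: [2, 15, 13, 13, 12, 14]
||x||_1 = sum = 69.

69


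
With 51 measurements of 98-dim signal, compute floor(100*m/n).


100*m/n = 100*51/98 ≈ 52.0408.
floor = 52.

52


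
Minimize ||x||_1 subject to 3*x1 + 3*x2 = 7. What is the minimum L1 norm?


Axis intercepts:
  x1 = 7/3, x2 = 0: L1 = 7/3
  x1 = 0, x2 = 7/3: L1 = 7/3
x* = (7/3, 0)
||x*||_1 = 7/3.

7/3


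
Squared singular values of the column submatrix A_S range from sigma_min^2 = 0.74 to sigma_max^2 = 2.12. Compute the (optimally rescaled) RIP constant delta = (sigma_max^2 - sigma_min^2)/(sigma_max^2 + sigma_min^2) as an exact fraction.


lambda_max - lambda_min = 2.12 - 0.74 = 1.38.
lambda_max + lambda_min = 2.12 + 0.74 = 2.86.
delta = 1.38/2.86 = 138/286 = 69/143.

69/143


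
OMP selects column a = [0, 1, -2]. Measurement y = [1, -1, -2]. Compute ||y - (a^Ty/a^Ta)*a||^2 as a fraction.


a^T a = 5.
a^T y = 3.
coeff = 3/5 = 3/5.
||r||^2 = 21/5.

21/5


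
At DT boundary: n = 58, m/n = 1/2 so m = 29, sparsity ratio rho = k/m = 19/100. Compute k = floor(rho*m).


m = 1/2*58 = 29.
rho = 19/100.
rho*m = 19/100*29 = 5.51.
k = floor(5.51) = 5.

5


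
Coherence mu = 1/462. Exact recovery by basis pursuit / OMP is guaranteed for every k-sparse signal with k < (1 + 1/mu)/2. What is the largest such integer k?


1/mu = 462.
1 + 1/mu = 463.
(1 + 1/mu)/2 = 231.5 is not an integer, so k_max = floor(231.5) = 231.

231


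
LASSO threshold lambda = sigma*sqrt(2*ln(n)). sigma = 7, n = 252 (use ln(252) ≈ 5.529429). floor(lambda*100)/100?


ln(252) ≈ 5.529429.
2*ln(n) ≈ 11.058858.
sqrt(2*ln(n)) ≈ sqrt(11.058858) ≈ 3.325486.
lambda ≈ 7*3.325486 = 23.278402.
floor(lambda*100)/100 = 23.27.

23.27


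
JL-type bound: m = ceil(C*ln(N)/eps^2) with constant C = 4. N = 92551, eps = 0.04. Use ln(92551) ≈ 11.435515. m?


ln(92551) ≈ 11.435515.
eps^2 = 0.04^2 = 0.0016.
C*ln(N)/eps^2 ≈ 4*11.435515/0.0016 ≈ 28588.7875.
m = ceil(28588.7875) = 28589.

28589


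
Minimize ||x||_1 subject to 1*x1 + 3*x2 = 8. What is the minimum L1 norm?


Axis intercepts:
  x1 = 8, x2 = 0: L1 = 8
  x1 = 0, x2 = 8/3: L1 = 8/3
x* = (0, 8/3)
||x*||_1 = 8/3.

8/3


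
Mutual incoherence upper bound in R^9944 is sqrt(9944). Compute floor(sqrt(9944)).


99^2 = 9801 <= 9944 < 10000 = 100^2, so 99 <= sqrt(9944) < 100.
floor(sqrt(9944)) = 99.

99


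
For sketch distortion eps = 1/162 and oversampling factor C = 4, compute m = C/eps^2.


1/eps = 162.
(1/eps)^2 = 26244.
m = 4*26244 = 104976.

104976


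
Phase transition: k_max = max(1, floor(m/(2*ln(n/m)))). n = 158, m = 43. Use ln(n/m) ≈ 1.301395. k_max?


n/m = 158/43.
ln(n/m) ≈ 1.301395.
2*ln(n/m) ≈ 2.60279.
m/(2*ln(n/m)) ≈ 43/2.60279 ≈ 16.5207.
floor = 16.
k_max = max(1, 16) = 16.

16


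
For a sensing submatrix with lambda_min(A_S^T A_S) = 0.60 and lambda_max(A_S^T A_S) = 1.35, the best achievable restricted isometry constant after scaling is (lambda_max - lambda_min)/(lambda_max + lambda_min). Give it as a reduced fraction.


lambda_max - lambda_min = 1.35 - 0.60 = 0.75.
lambda_max + lambda_min = 1.35 + 0.60 = 1.95.
delta = 0.75/1.95 = 75/195 = 5/13.

5/13


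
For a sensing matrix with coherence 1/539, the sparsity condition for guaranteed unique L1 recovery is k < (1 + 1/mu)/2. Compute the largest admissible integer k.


1/mu = 539.
1 + 1/mu = 540.
(1 + 1/mu)/2 = 270 is an integer and the inequality is strict, so k_max = 270 - 1 = 269.

269


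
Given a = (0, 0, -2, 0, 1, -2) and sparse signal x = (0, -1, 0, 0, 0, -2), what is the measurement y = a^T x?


Non-zero terms: ['0*-1', '-2*-2']
Products: [0, 4]
y = sum = 4.

4


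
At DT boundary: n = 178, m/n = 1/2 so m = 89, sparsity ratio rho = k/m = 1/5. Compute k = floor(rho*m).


m = 1/2*178 = 89.
rho = 1/5.
rho*m = 1/5*89 = 17.8.
k = floor(17.8) = 17.

17


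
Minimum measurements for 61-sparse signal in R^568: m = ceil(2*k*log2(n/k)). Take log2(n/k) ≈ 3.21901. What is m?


log2(n/k) = log2(568/61) ≈ 3.21901.
2*k*log2(n/k) ≈ 2*61*3.21901 = 392.71922.
m = ceil(392.71922) = 393.

393


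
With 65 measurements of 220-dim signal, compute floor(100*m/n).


100*m/n = 100*65/220 ≈ 29.5455.
floor = 29.

29


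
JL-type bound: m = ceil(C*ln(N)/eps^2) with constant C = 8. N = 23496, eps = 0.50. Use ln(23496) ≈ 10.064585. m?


ln(23496) ≈ 10.064585.
eps^2 = 0.50^2 = 0.25.
C*ln(N)/eps^2 ≈ 8*10.064585/0.25 ≈ 322.0667.
m = ceil(322.0667) = 323.

323


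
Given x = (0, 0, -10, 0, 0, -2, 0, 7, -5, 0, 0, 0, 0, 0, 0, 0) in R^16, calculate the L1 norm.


Non-zero entries: [(2, -10), (5, -2), (7, 7), (8, -5)]
Absolute values: [10, 2, 7, 5]
||x||_1 = sum = 24.

24


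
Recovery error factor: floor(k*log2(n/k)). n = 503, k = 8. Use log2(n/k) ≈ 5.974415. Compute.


log2(n/k) = log2(503/8) ≈ 5.974415.
k*log2(n/k) ≈ 8*5.974415 = 47.79532.
floor(47.79532) = 47.

47


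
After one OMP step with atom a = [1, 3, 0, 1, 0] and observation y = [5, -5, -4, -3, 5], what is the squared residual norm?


a^T a = 11.
a^T y = -13.
coeff = -13/11 = -13/11.
||r||^2 = 931/11.

931/11


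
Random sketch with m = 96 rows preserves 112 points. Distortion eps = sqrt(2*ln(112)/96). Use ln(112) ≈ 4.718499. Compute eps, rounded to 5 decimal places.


ln(112) ≈ 4.718499.
2*ln(N)/m ≈ 2*4.718499/96 ≈ 0.09830206.
eps = sqrt(0.09830206) ≈ 0.3135316 ≈ 0.31353.

0.31353


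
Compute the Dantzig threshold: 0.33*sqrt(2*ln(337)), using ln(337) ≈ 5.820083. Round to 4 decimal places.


ln(337) ≈ 5.820083.
2*ln(n) ≈ 11.640166.
sqrt(2*ln(n)) ≈ sqrt(11.640166) ≈ 3.411769.
threshold ≈ 0.33*3.411769 = 1.12588377 ≈ 1.1259.

1.1259


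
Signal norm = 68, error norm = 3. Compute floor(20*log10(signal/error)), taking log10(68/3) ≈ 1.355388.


||x||/||e|| = 68/3.
log10(68/3) ≈ 1.355388.
20*log10(||x||/||e||) ≈ 20*1.355388 = 27.10776.
floor(27.10776) = 27.

27


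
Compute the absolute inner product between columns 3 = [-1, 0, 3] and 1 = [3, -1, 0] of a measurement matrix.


Inner product: -1*3 + 0*-1 + 3*0
Products: [-3, 0, 0]
Sum = -3.
|dot| = 3.

3


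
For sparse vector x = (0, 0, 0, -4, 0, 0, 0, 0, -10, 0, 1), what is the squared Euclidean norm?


Non-zero entries: [(3, -4), (8, -10), (10, 1)]
Squares: [16, 100, 1]
||x||_2^2 = sum = 117.

117


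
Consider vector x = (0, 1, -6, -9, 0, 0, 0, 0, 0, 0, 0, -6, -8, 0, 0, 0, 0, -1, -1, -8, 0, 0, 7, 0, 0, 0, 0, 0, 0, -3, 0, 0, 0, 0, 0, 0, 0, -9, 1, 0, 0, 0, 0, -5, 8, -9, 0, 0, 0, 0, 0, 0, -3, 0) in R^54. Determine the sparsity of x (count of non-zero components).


Non-zero positions: [1, 2, 3, 11, 12, 17, 18, 19, 22, 29, 37, 38, 43, 44, 45, 52].
Sparsity = 16.

16


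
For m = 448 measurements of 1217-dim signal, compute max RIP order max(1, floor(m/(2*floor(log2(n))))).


floor(log2(1217)) = 10.
2*10 = 20.
m/(2*floor(log2(n))) = 448/20 ≈ 22.4.
floor = 22.
k = max(1, 22) = 22.

22


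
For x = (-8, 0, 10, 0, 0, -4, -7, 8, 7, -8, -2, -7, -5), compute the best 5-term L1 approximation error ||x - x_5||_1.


Sorted |x_i| descending: [10, 8, 8, 8, 7, 7, 7, 5, 4, 2, 0, 0, 0]
Keep top 5: [10, 8, 8, 8, 7]
Tail entries: [7, 7, 5, 4, 2, 0, 0, 0]
L1 error = sum of tail = 25.

25


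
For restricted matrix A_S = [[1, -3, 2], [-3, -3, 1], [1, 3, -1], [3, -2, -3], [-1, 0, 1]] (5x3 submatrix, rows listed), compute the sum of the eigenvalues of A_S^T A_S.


Sum of eigenvalues of A_S^T A_S = trace(A_S^T A_S) = sum of squared column norms of A_S.
A_S^T A_S diagonal: [21, 31, 16].
trace = 21 + 31 + 16 = 68.

68


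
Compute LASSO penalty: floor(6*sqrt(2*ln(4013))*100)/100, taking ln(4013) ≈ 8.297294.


ln(4013) ≈ 8.297294.
2*ln(n) ≈ 16.594588.
sqrt(2*ln(n)) ≈ sqrt(16.594588) ≈ 4.073646.
lambda ≈ 6*4.073646 = 24.441876.
floor(lambda*100)/100 = 24.44.

24.44


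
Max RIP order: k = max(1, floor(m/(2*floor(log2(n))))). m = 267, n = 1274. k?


floor(log2(1274)) = 10.
2*10 = 20.
m/(2*floor(log2(n))) = 267/20 ≈ 13.35.
floor = 13.
k = max(1, 13) = 13.

13


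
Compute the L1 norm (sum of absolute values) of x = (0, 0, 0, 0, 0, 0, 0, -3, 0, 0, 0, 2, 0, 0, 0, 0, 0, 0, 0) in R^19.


Non-zero entries: [(7, -3), (11, 2)]
Absolute values: [3, 2]
||x||_1 = sum = 5.

5


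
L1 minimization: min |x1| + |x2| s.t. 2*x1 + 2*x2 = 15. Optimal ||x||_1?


Axis intercepts:
  x1 = 15/2, x2 = 0: L1 = 15/2
  x1 = 0, x2 = 15/2: L1 = 15/2
x* = (15/2, 0)
||x*||_1 = 15/2.

15/2


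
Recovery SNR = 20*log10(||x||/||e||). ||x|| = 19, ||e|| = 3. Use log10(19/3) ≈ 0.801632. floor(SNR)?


||x||/||e|| = 19/3.
log10(19/3) ≈ 0.801632.
20*log10(||x||/||e||) ≈ 20*0.801632 = 16.03264.
floor(16.03264) = 16.

16


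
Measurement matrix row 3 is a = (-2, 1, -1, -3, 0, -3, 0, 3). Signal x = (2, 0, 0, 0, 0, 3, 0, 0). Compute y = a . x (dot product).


Non-zero terms: ['-2*2', '-3*3']
Products: [-4, -9]
y = sum = -13.

-13


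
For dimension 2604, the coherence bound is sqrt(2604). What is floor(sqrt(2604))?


51^2 = 2601 <= 2604 < 2704 = 52^2, so 51 <= sqrt(2604) < 52.
floor(sqrt(2604)) = 51.

51


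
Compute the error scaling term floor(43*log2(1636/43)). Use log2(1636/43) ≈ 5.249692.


log2(n/k) = log2(1636/43) ≈ 5.249692.
k*log2(n/k) ≈ 43*5.249692 = 225.736756.
floor(225.736756) = 225.

225


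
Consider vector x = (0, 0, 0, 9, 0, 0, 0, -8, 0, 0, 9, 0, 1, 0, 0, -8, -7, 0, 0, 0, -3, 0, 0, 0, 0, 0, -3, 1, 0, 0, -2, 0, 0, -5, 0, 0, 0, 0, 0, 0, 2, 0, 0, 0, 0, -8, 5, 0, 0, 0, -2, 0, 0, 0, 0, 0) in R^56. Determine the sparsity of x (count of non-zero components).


Non-zero positions: [3, 7, 10, 12, 15, 16, 20, 26, 27, 30, 33, 40, 45, 46, 50].
Sparsity = 15.

15


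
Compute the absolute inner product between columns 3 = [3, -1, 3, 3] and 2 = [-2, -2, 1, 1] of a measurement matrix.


Inner product: 3*-2 + -1*-2 + 3*1 + 3*1
Products: [-6, 2, 3, 3]
Sum = 2.
|dot| = 2.

2


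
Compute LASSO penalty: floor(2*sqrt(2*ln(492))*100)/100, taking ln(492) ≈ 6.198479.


ln(492) ≈ 6.198479.
2*ln(n) ≈ 12.396958.
sqrt(2*ln(n)) ≈ sqrt(12.396958) ≈ 3.520931.
lambda ≈ 2*3.520931 = 7.041862.
floor(lambda*100)/100 = 7.04.

7.04


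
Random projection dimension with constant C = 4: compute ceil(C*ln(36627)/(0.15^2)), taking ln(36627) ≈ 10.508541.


ln(36627) ≈ 10.508541.
eps^2 = 0.15^2 = 0.0225.
C*ln(N)/eps^2 ≈ 4*10.508541/0.0225 ≈ 1868.1851.
m = ceil(1868.1851) = 1869.

1869


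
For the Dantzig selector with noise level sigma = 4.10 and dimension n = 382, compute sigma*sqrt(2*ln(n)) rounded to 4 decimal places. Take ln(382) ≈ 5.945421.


ln(382) ≈ 5.945421.
2*ln(n) ≈ 11.890842.
sqrt(2*ln(n)) ≈ sqrt(11.890842) ≈ 3.44831.
threshold ≈ 4.10*3.44831 = 14.138071 ≈ 14.1381.

14.1381


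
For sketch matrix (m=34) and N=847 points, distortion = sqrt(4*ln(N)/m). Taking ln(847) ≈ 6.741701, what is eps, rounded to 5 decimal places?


ln(847) ≈ 6.741701.
4*ln(N)/m ≈ 4*6.741701/34 ≈ 0.79314129.
eps = sqrt(0.79314129) ≈ 0.8905848 ≈ 0.89058.

0.89058


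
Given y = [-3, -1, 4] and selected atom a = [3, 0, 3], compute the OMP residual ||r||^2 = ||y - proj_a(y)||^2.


a^T a = 18.
a^T y = 3.
coeff = 3/18 = 1/6.
||r||^2 = 51/2.

51/2


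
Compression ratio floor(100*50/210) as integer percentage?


100*m/n = 100*50/210 ≈ 23.8095.
floor = 23.

23


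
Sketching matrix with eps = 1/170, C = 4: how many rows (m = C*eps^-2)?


1/eps = 170.
(1/eps)^2 = 28900.
m = 4*28900 = 115600.

115600


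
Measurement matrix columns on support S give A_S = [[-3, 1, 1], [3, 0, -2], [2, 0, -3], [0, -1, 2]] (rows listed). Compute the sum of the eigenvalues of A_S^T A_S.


Sum of eigenvalues of A_S^T A_S = trace(A_S^T A_S) = sum of squared column norms of A_S.
A_S^T A_S diagonal: [22, 2, 18].
trace = 22 + 2 + 18 = 42.

42
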